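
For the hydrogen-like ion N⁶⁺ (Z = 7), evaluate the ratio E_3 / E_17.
32.1111

Using E_n = -13.6057 Z² / n² eV with Z = 7:

E_3 = -13.6057 × 7² / 3² = -666.6793 / 9 = -74.0754777778 eV
E_17 = -13.6057 × 7² / 17² = -666.6793 / 289 = -2.3068487889 eV

The ratio is:
E_3/E_17 = (-74.0754777778) / (-2.3068487889)
E_3/E_17 = (-666.6793/9) / (-666.6793/289)
E_3/E_17 = 289/9
E_3/E_17 = 32.1111
(Note: the Z² factors cancel in the ratio.)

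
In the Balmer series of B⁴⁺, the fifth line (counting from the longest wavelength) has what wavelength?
15.87626 nm

The lines of a series are numbered from the longest wavelength (smallest ΔE) outward; the fifth line is the transition from n = n_f + 5 to n_f.
The Balmer series has all transitions ending at n_f = 2.

For B⁴⁺ (Z = 5), the fifth line (ε-line) is the jump from n = 7 to n = 2:
E_7 = -13.6057 × 5² / 7² = -6.9416837 eV
E_2 = -13.6057 × 5² / 2² = -85.0356250 eV
ΔE = E_7 - E_2 = 78.0939413 eV

λ = hc/E = 1239.84 eV·nm / 78.0939413 eV
λ = 15.87626 nm

This is the ε-line of the Balmer series in B⁴⁺.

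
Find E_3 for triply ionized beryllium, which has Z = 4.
-24.19 eV

For hydrogen-like ions, the energy levels scale with Z²:
E_n = -13.6057 Z² / n² eV

For Be³⁺ (Z = 4) at n = 3:
E_3 = -13.6057 × 4² / 3²
E_3 = -13.6057 × 16 / 9
E_3 = -217.6912 / 9
E_3 = -24.19 eV

The energy is 16 times more negative than hydrogen at the same n due to the stronger nuclear charge.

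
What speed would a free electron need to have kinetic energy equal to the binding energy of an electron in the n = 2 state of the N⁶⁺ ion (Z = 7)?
7.657e+06 m/s (or 2.554% of c)

The binding energy at n = 2 for N⁶⁺ is:
E_2 = -13.6057 × 7²/2² = -166.66983 eV
|E_2| = 166.66983 eV

Convert to Joules:
KE = 166.66983 eV × (1.602177 × 10⁻¹⁹ J/eV) = 2.67035e-17 J

Using KE = ½mv²:
v = √(2·KE/m_e)
v = √(2 × 2.67035e-17 J / 9.10938 × 10⁻³¹ kg)
v = 7.657e+06 m/s

This is approximately 2.554% the speed of light.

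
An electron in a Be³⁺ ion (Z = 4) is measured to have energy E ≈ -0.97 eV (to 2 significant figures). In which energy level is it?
n = 15

The exact energy levels follow E_n = -13.6057 Z² / n² eV with Z = 4.

The measured value (-0.97 eV) is reported to only 2 significant figures, so we must test candidate n values and see which one matches to that precision.

Candidate energies:
  n = 13:  E = -13.6057 × 4² / 13² = -1.288114 eV
  n = 14:  E = -13.6057 × 4² / 14² = -1.110669 eV
  n = 15:  E = -13.6057 × 4² / 15² = -0.967516 eV  ← matches
  n = 16:  E = -13.6057 × 4² / 16² = -0.850356 eV
  n = 17:  E = -13.6057 × 4² / 17² = -0.753257 eV

Checking against the measurement of -0.97 eV (2 sig figs), only n = 15 agrees:
E_15 = -0.967516 eV, which rounds to -0.97 eV ✓

Therefore n = 15.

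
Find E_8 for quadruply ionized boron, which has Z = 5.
-5.3147 eV

For hydrogen-like ions, the energy levels scale with Z²:
E_n = -13.6057 Z² / n² eV

For B⁴⁺ (Z = 5) at n = 8:
E_8 = -13.6057 × 5² / 8²
E_8 = -13.6057 × 25 / 64
E_8 = -340.1425 / 64
E_8 = -5.3147 eV

The energy is 25 times more negative than hydrogen at the same n due to the stronger nuclear charge.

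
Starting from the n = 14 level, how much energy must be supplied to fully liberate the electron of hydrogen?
0.0694 eV

The ionization energy is the energy needed to remove the electron completely (n → ∞).

For hydrogen, E_n = -13.6057 eV / n².

At n = 14: E_14 = -13.6057 / 14² = -0.0694168 eV
At n = ∞: E_∞ = 0 eV

Ionization energy = E_∞ - E_14 = 0 - (-0.0694168) = 0.0694168 eV
Ionization energy ≈ 0.0694 eV

This is also called the binding energy of the electron in state n = 14.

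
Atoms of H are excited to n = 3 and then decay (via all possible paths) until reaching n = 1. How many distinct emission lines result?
3

The electron can occupy levels n = 1, 2, ..., 3 during de-excitation — that is m = 3 - 1 + 1 = 3 distinct levels.

The number of distinct spectral lines equals the number of ways to choose 2 of these m levels (each pair gives one possible emission transition):

Number of lines = m(m-1)/2 = 3×2/2 = 3

These correspond to all possible transitions between the 3 levels:
3 → 2, 3 → 1, 2 → 1

Each transition produces a photon with a unique energy (and thus wavelength). This count does not depend on Z.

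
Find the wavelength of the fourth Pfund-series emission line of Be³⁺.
205.95 nm

The lines of a series are numbered from the longest wavelength (smallest ΔE) outward; the fourth line is the transition from n = n_f + 4 to n_f.
The Pfund series has all transitions ending at n_f = 5.

For Be³⁺ (Z = 4), the fourth line (δ-line) is the jump from n = 9 to n = 5:
E_9 = -13.6057 × 4² / 9² = -2.687546 eV
E_5 = -13.6057 × 4² / 5² = -8.707648 eV
ΔE = E_9 - E_5 = 6.020102 eV

λ = hc/E = 1239.84 eV·nm / 6.020102 eV
λ = 205.95 nm

This is the δ-line of the Pfund series in Be³⁺.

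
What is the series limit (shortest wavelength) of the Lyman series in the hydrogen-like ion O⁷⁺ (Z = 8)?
1.4239 nm

The series limit corresponds to the transition from n = ∞ to n = 1.
This is the highest energy (shortest wavelength) transition in the Lyman series.

E_∞ = 0 eV
E_1 = -13.6057 × 8² / 1² = -870.764800 eV

Energy at series limit:
ΔE = E_∞ - E_1 = 0 - (-870.764800) = 870.764800 eV
λ = hc/E = 1239.84 eV·nm / 870.764800 eV = 1.4239 nm

This energy equals the ionization energy from the n = 1 state of O⁷⁺.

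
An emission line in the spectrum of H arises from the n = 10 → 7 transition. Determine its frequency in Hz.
3.42412e+13 Hz

First, find the transition energy:
E_10 = -13.6057 / 10² = -0.136057000 eV
E_7 = -13.6057 / 7² = -0.277667347 eV
|ΔE| = |E_7 - E_10| = 0.141610347 eV

Convert to Joules: E = 0.141610347 eV × (1.602177 × 10⁻¹⁹ J/eV) = 2.2688484e-20 J

Using E = hf:
f = E/h = 2.2688484e-20 J / (6.62607 × 10⁻³⁴ J·s)
f = 3.42412e+13 Hz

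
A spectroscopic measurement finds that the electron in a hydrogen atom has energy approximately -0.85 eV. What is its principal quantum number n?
n = 4

The exact energy levels follow E_n = -13.6057 eV / n².

The measured value (-0.85 eV) is reported to only 2 significant figures, so we must test candidate n values and see which one matches to that precision.

Candidate energies:
  n = 2:  E = -13.6057/2² = -3.40143 eV
  n = 3:  E = -13.6057/3² = -1.51174 eV
  n = 4:  E = -13.6057/4² = -0.85036 eV  ← matches
  n = 5:  E = -13.6057/5² = -0.54423 eV
  n = 6:  E = -13.6057/6² = -0.37794 eV

Checking against the measurement of -0.85 eV (2 sig figs), only n = 4 agrees:
E_4 = -0.85036 eV, which rounds to -0.85 eV ✓

Therefore n = 4.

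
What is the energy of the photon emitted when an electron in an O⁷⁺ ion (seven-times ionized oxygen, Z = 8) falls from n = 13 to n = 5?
29.678 eV

The energy levels are E_n = -13.6057 Z² eV / n².

Energy at n = 13: E_13 = -13.6057 × 8² / 13² = -5.152454 eV
Energy at n = 5: E_5 = -13.6057 × 8² / 5² = -34.830592 eV

For emission (electron falling to lower state), the photon energy is:
E_photon = E_13 - E_5 = |-5.152454 - (-34.830592)|
E_photon = 29.678 eV

This energy is carried away by the emitted photon.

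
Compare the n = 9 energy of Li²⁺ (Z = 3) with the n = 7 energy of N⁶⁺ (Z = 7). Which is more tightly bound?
N⁶⁺ at n = 7 (E = -13.606 eV)

Using E_n = -13.6057 Z² / n² eV:

Li²⁺ (Z = 3) at n = 9:
E = -13.6057 × 3² / 9² = -13.6057 × 9 / 81 = -1.511744 eV

N⁶⁺ (Z = 7) at n = 7:
E = -13.6057 × 7² / 7² = -13.6057 × 49 / 49 = -13.605700 eV

Since -13.605700 eV < -1.511744 eV,
N⁶⁺ at n = 7 is more tightly bound (requires more energy to ionize).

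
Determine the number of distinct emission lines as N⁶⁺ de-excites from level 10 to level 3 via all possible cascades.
28

The electron can occupy levels n = 3, 4, ..., 10 during de-excitation — that is m = 10 - 3 + 1 = 8 distinct levels.

The number of distinct spectral lines equals the number of ways to choose 2 of these m levels (each pair gives one possible emission transition):

Number of lines = m(m-1)/2 = 8×7/2 = 28

These correspond to all possible transitions between the 8 levels:
10 → 9, 10 → 8, 10 → 7, 10 → 6, 10 → 5, 10 → 4, 10 → 3, 9 → 8...

Each transition produces a photon with a unique energy (and thus wavelength). This count does not depend on Z.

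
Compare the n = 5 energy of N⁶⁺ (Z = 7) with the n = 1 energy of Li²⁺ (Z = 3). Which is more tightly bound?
Li²⁺ at n = 1 (E = -122.45130 eV)

Using E_n = -13.6057 Z² / n² eV:

N⁶⁺ (Z = 7) at n = 5:
E = -13.6057 × 7² / 5² = -13.6057 × 49 / 25 = -26.66717200 eV

Li²⁺ (Z = 3) at n = 1:
E = -13.6057 × 3² / 1² = -13.6057 × 9 / 1 = -122.45130000 eV

Since -122.45130000 eV < -26.66717200 eV,
Li²⁺ at n = 1 is more tightly bound (requires more energy to ionize).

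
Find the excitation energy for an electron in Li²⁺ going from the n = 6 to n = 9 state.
1.8897 eV

The energy levels of a hydrogen-like atom are E_n = -13.6057 Z² eV / n².

Energy at n = 6: E_6 = -13.6057 × 3² / 6² = -3.4014250 eV
Energy at n = 9: E_9 = -13.6057 × 3² / 9² = -1.5117444 eV

The excitation energy is the difference:
ΔE = E_9 - E_6
ΔE = -1.5117444 - (-3.4014250)
ΔE = 1.8897 eV

Since this is positive, energy must be absorbed (photon absorption).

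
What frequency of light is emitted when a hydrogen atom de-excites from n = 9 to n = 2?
7.81846e+14 Hz

First, find the transition energy:
E_9 = -13.6057 / 9² = -0.16797160 eV
E_2 = -13.6057 / 2² = -3.40142500 eV
|ΔE| = |E_2 - E_9| = 3.23345340 eV

Convert to Joules: E = 3.23345340 eV × (1.602177 × 10⁻¹⁹ J/eV) = 5.1805647e-19 J

Using E = hf:
f = E/h = 5.1805647e-19 J / (6.62607 × 10⁻³⁴ J·s)
f = 7.81846e+14 Hz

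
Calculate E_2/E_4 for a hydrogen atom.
4.00

Using E_n = -13.6057 Z² / n² eV with Z = 1:

E_2 = -13.6057 / 2² = -13.6057 / 4 = -3.40142500 eV
E_4 = -13.6057 / 4² = -13.6057 / 16 = -0.85035625 eV

The ratio is:
E_2/E_4 = (-3.40142500) / (-0.85035625)
E_2/E_4 = (-13.6057/4) / (-13.6057/16)
E_2/E_4 = 16/4
E_2/E_4 = 4.00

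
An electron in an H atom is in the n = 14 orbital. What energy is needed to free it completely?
0.069417 eV

The ionization energy is the energy needed to remove the electron completely (n → ∞).

For hydrogen, E_n = -13.6057 eV / n².

At n = 14: E_14 = -13.6057 / 14² = -0.069416837 eV
At n = ∞: E_∞ = 0 eV

Ionization energy = E_∞ - E_14 = 0 - (-0.069416837) = 0.069416837 eV
Ionization energy ≈ 0.069417 eV

This is also called the binding energy of the electron in state n = 14.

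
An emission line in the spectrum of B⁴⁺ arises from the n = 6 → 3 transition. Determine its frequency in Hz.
6.854e+15 Hz

First, find the transition energy:
E_6 = -13.6057 × 5² / 6² = -9.448403 eV
E_3 = -13.6057 × 5² / 3² = -37.793611 eV
|ΔE| = |E_3 - E_6| = 28.345208 eV

Convert to Joules: E = 28.345208 eV × (1.602177 × 10⁻¹⁹ J/eV) = 4.54140e-18 J

Using E = hf:
f = E/h = 4.54140e-18 J / (6.62607 × 10⁻³⁴ J·s)
f = 6.854e+15 Hz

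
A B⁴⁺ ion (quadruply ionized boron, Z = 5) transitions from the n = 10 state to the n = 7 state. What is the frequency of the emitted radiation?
8.56031e+14 Hz

First, find the transition energy:
E_10 = -13.6057 × 5² / 10² = -3.40142500 eV
E_7 = -13.6057 × 5² / 7² = -6.94168367 eV
|ΔE| = |E_7 - E_10| = 3.54025867 eV

Convert to Joules: E = 3.54025867 eV × (1.602177 × 10⁻¹⁹ J/eV) = 5.6721210e-19 J

Using E = hf:
f = E/h = 5.6721210e-19 J / (6.62607 × 10⁻³⁴ J·s)
f = 8.56031e+14 Hz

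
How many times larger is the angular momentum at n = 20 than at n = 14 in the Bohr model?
1.429

In the Bohr model, L_n = nℏ, so the ratio is purely the ratio of quantum numbers:

L_20/L_14 = 20ℏ / 14ℏ = 20/14 = 1.429

The angular momentum scales linearly with n.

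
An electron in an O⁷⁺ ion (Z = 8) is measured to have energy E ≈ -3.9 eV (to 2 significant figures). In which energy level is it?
n = 15

The exact energy levels follow E_n = -13.6057 Z² / n² eV with Z = 8.

The measured value (-3.9 eV) is reported to only 2 significant figures, so we must test candidate n values and see which one matches to that precision.

Candidate energies:
  n = 13:  E = -13.6057 × 8² / 13² = -5.15245 eV
  n = 14:  E = -13.6057 × 8² / 14² = -4.44268 eV
  n = 15:  E = -13.6057 × 8² / 15² = -3.87007 eV  ← matches
  n = 16:  E = -13.6057 × 8² / 16² = -3.40143 eV
  n = 17:  E = -13.6057 × 8² / 17² = -3.01303 eV

Checking against the measurement of -3.9 eV (2 sig figs), only n = 15 agrees:
E_15 = -3.87007 eV, which rounds to -3.9 eV ✓

Therefore n = 15.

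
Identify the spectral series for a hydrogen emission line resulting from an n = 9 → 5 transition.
Pfund series

The spectral series in hydrogen are named based on the final (lower) energy level:
- Lyman series: n_final = 1 (ultraviolet)
- Balmer series: n_final = 2 (visible/near-UV)
- Paschen series: n_final = 3 (infrared)
- Brackett series: n_final = 4 (infrared)
- Pfund series: n_final = 5 (far infrared)

Since this transition ends at n = 5, it belongs to the Pfund series.

For reference, this 9 → 5 line has photon energy
ΔE = 13.6057 eV × (1/5² - 1/9²) = 0.3762563951 eV,
corresponding to wavelength λ = hc/ΔE = 1239.84 eV·nm / 0.3762563951 eV = 3295.1998 nm in the far infrared region.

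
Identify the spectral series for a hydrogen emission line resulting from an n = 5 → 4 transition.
Brackett series

The spectral series in hydrogen are named based on the final (lower) energy level:
- Lyman series: n_final = 1 (ultraviolet)
- Balmer series: n_final = 2 (visible/near-UV)
- Paschen series: n_final = 3 (infrared)
- Brackett series: n_final = 4 (infrared)
- Pfund series: n_final = 5 (far infrared)

Since this transition ends at n = 4, it belongs to the Brackett series.

For reference, this 5 → 4 line has photon energy
ΔE = 13.6057 eV × (1/4² - 1/5²) = 0.30612825000 eV,
corresponding to wavelength λ = hc/ΔE = 1239.84 eV·nm / 0.30612825000 eV = 4050.06725 nm in the infrared region.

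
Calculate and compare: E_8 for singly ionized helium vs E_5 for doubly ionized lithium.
Li²⁺ at n = 5 (E = -4.898 eV)

Using E_n = -13.6057 Z² / n² eV:

He⁺ (Z = 2) at n = 8:
E = -13.6057 × 2² / 8² = -13.6057 × 4 / 64 = -0.850356 eV

Li²⁺ (Z = 3) at n = 5:
E = -13.6057 × 3² / 5² = -13.6057 × 9 / 25 = -4.898052 eV

Since -4.898052 eV < -0.850356 eV,
Li²⁺ at n = 5 is more tightly bound (requires more energy to ionize).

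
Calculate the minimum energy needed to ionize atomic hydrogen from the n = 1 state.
13.605700 eV

The ionization energy is the energy needed to remove the electron completely (n → ∞).

For hydrogen, E_n = -13.6057 eV / n².

At n = 1: E_1 = -13.6057 / 1² = -13.605700000 eV
At n = ∞: E_∞ = 0 eV

Ionization energy = E_∞ - E_1 = 0 - (-13.605700000) = 13.605700000 eV
Ionization energy ≈ 13.605700 eV

This is also called the binding energy of the electron in state n = 1.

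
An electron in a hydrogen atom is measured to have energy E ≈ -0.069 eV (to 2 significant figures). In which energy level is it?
n = 14

The exact energy levels follow E_n = -13.6057 eV / n².

The measured value (-0.069 eV) is reported to only 2 significant figures, so we must test candidate n values and see which one matches to that precision.

Candidate energies:
  n = 12:  E = -13.6057/12² = -0.09448 eV
  n = 13:  E = -13.6057/13² = -0.08051 eV
  n = 14:  E = -13.6057/14² = -0.06942 eV  ← matches
  n = 15:  E = -13.6057/15² = -0.06047 eV
  n = 16:  E = -13.6057/16² = -0.05315 eV

Checking against the measurement of -0.069 eV (2 sig figs), only n = 14 agrees:
E_14 = -0.06942 eV, which rounds to -0.069 eV ✓

Therefore n = 14.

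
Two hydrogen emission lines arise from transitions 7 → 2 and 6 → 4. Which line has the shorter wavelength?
7 → 2

Calculate the energy for each transition:

Transition 7 → 2:
ΔE₁ = |E_2 - E_7| = |-13.6057/2² - (-13.6057/7²)|
ΔE₁ = |-3.40142500 - (-0.27766735)| = 3.12376 eV

Transition 6 → 4:
ΔE₂ = |E_4 - E_6| = |-13.6057/4² - (-13.6057/6²)|
ΔE₂ = |-0.85035625 - (-0.37793611)| = 0.47242 eV

Since 3.12376 eV > 0.47242 eV, the transition 7 → 2 emits the more energetic photon.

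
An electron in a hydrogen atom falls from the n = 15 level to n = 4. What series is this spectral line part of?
Brackett series

The spectral series in hydrogen are named based on the final (lower) energy level:
- Lyman series: n_final = 1 (ultraviolet)
- Balmer series: n_final = 2 (visible/near-UV)
- Paschen series: n_final = 3 (infrared)
- Brackett series: n_final = 4 (infrared)
- Pfund series: n_final = 5 (far infrared)

Since this transition ends at n = 4, it belongs to the Brackett series.

For reference, this 15 → 4 line has photon energy
ΔE = 13.6057 eV × (1/4² - 1/15²) = 0.78988647222 eV,
corresponding to wavelength λ = hc/ΔE = 1239.84 eV·nm / 0.78988647222 eV = 1569.64329 nm in the infrared region.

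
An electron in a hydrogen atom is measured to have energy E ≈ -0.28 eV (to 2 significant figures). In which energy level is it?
n = 7

The exact energy levels follow E_n = -13.6057 eV / n².

The measured value (-0.28 eV) is reported to only 2 significant figures, so we must test candidate n values and see which one matches to that precision.

Candidate energies:
  n = 5:  E = -13.6057/5² = -0.54423 eV
  n = 6:  E = -13.6057/6² = -0.37794 eV
  n = 7:  E = -13.6057/7² = -0.27767 eV  ← matches
  n = 8:  E = -13.6057/8² = -0.21259 eV
  n = 9:  E = -13.6057/9² = -0.16797 eV

Checking against the measurement of -0.28 eV (2 sig figs), only n = 7 agrees:
E_7 = -0.27767 eV, which rounds to -0.28 eV ✓

Therefore n = 7.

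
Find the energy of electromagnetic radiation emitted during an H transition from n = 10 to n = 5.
0.408 eV

The energy levels are E_n = -13.6057 eV / n².

Energy at n = 10: E_10 = -13.6057 / 10² = -0.136057 eV
Energy at n = 5: E_5 = -13.6057 / 5² = -0.544228 eV

For emission (electron falling to lower state), the photon energy is:
E_photon = E_10 - E_5 = |-0.136057 - (-0.544228)|
E_photon = 0.408 eV

This energy is carried away by the emitted photon.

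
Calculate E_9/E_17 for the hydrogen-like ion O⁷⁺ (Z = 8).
3.568

Using E_n = -13.6057 Z² / n² eV with Z = 8:

E_9 = -13.6057 × 8² / 9² = -870.7648 / 81 = -10.750182716 eV
E_17 = -13.6057 × 8² / 17² = -870.7648 / 289 = -3.013026990 eV

The ratio is:
E_9/E_17 = (-10.750182716) / (-3.013026990)
E_9/E_17 = (-870.7648/81) / (-870.7648/289)
E_9/E_17 = 289/81
E_9/E_17 = 3.568
(Note: the Z² factors cancel in the ratio.)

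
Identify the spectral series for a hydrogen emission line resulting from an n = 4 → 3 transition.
Paschen series

The spectral series in hydrogen are named based on the final (lower) energy level:
- Lyman series: n_final = 1 (ultraviolet)
- Balmer series: n_final = 2 (visible/near-UV)
- Paschen series: n_final = 3 (infrared)
- Brackett series: n_final = 4 (infrared)
- Pfund series: n_final = 5 (far infrared)

Since this transition ends at n = 3, it belongs to the Paschen series.

For reference, this 4 → 3 line has photon energy
ΔE = 13.6057 eV × (1/3² - 1/4²) = 0.66138819444 eV,
corresponding to wavelength λ = hc/ΔE = 1239.84 eV·nm / 0.66138819444 eV = 1874.60256 nm in the infrared region.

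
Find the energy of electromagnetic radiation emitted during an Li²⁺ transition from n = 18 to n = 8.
1.53537 eV

The energy levels are E_n = -13.6057 Z² eV / n².

Energy at n = 18: E_18 = -13.6057 × 3² / 18² = -0.37793611 eV
Energy at n = 8: E_8 = -13.6057 × 3² / 8² = -1.91330156 eV

For emission (electron falling to lower state), the photon energy is:
E_photon = E_18 - E_8 = |-0.37793611 - (-1.91330156)|
E_photon = 1.53537 eV

This energy is carried away by the emitted photon.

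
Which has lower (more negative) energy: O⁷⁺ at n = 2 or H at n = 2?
O⁷⁺ at n = 2 (E = -217.691 eV)

Using E_n = -13.6057 Z² / n² eV:

O⁷⁺ (Z = 8) at n = 2:
E = -13.6057 × 8² / 2² = -13.6057 × 64 / 4 = -217.691200 eV

H (Z = 1) at n = 2:
E = -13.6057 × 1² / 2² = -13.6057 × 1 / 4 = -3.401425 eV

Since -217.691200 eV < -3.401425 eV,
O⁷⁺ at n = 2 is more tightly bound (requires more energy to ionize).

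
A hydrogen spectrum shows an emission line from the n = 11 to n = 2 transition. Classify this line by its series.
Balmer series

The spectral series in hydrogen are named based on the final (lower) energy level:
- Lyman series: n_final = 1 (ultraviolet)
- Balmer series: n_final = 2 (visible/near-UV)
- Paschen series: n_final = 3 (infrared)
- Brackett series: n_final = 4 (infrared)
- Pfund series: n_final = 5 (far infrared)

Since this transition ends at n = 2, it belongs to the Balmer series.

For reference, this 11 → 2 line has photon energy
ΔE = 13.6057 eV × (1/2² - 1/11²) = 3.28898120 eV,
corresponding to wavelength λ = hc/ΔE = 1239.84 eV·nm / 3.28898120 eV = 376.9678 nm in the visible/near-UV region.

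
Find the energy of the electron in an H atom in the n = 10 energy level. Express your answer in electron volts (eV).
-0.136057 eV

The energy levels of a hydrogen-like atom are given by:
E_n = -13.6057 eV / n²

For n = 10:
E_10 = -13.6057 eV / 10²
E_10 = -13.6057 eV / 100
E_10 = -0.136057 eV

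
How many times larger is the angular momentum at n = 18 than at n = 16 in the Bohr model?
1.12500

In the Bohr model, L_n = nℏ, so the ratio is purely the ratio of quantum numbers:

L_18/L_16 = 18ℏ / 16ℏ = 18/16 = 1.12500

The angular momentum scales linearly with n.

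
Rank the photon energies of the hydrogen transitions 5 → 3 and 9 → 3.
9 → 3

Calculate the energy for each transition:

Transition 5 → 3:
ΔE₁ = |E_3 - E_5| = |-13.6057/3² - (-13.6057/5²)|
ΔE₁ = |-1.511744444444 - (-0.544228000000)| = 0.967516444 eV

Transition 9 → 3:
ΔE₂ = |E_3 - E_9| = |-13.6057/3² - (-13.6057/9²)|
ΔE₂ = |-1.511744444444 - (-0.167971604938)| = 1.343772840 eV

Since 1.343772840 eV > 0.967516444 eV, the transition 9 → 3 emits the more energetic photon.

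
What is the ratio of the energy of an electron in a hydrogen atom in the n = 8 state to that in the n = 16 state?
4.000

Using E_n = -13.6057 Z² / n² eV with Z = 1:

E_8 = -13.6057 / 8² = -13.6057 / 64 = -0.212589063 eV
E_16 = -13.6057 / 16² = -13.6057 / 256 = -0.053147266 eV

The ratio is:
E_8/E_16 = (-0.212589063) / (-0.053147266)
E_8/E_16 = (-13.6057/64) / (-13.6057/256)
E_8/E_16 = 256/64
E_8/E_16 = 4.000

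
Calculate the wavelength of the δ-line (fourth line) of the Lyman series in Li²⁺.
10.55 nm

The lines of a series are numbered from the longest wavelength (smallest ΔE) outward; the fourth line is the transition from n = n_f + 4 to n_f.
The Lyman series has all transitions ending at n_f = 1.

For Li²⁺ (Z = 3), the fourth line (δ-line) is the jump from n = 5 to n = 1:
E_5 = -13.6057 × 3² / 5² = -4.8981 eV
E_1 = -13.6057 × 3² / 1² = -122.4513 eV
ΔE = E_5 - E_1 = 117.5532 eV

λ = hc/E = 1239.84 eV·nm / 117.5532 eV
λ = 10.55 nm

This is the δ-line of the Lyman series in Li²⁺.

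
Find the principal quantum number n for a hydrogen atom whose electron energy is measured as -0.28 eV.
n = 7

The exact energy levels follow E_n = -13.6057 eV / n².

The measured value (-0.28 eV) is reported to only 2 significant figures, so we must test candidate n values and see which one matches to that precision.

Candidate energies:
  n = 5:  E = -13.6057/5² = -0.54423 eV
  n = 6:  E = -13.6057/6² = -0.37794 eV
  n = 7:  E = -13.6057/7² = -0.27767 eV  ← matches
  n = 8:  E = -13.6057/8² = -0.21259 eV
  n = 9:  E = -13.6057/9² = -0.16797 eV

Checking against the measurement of -0.28 eV (2 sig figs), only n = 7 agrees:
E_7 = -0.27767 eV, which rounds to -0.28 eV ✓

Therefore n = 7.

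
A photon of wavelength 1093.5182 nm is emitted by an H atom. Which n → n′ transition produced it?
n = 6 → n = 3

First, find the photon energy from the wavelength (hc = 1239.84 eV·nm):
E = hc/λ = 1239.84 eV·nm / 1093.5182 nm = 1.1338083 eV

The energy levels of hydrogen satisfy E_n = -13.6057 / n² eV, so an emission n_i → n_f releases
ΔE = 13.6057 × (1/n_f² − 1/n_i²) eV.

Setting ΔE equal to the photon energy:
1/n_f² − 1/n_i² = 1.1338083 / 13.6057 = 0.083333331

Since 1/n_i² must be positive, we need 1/n_f² > 0.083333331, i.e. n_f ≤ 3. For each allowed n_f, solve n_i = (1/n_f² − 0.083333331)^(−1/2) and check whether it is a whole number:
  n_f = 1: 1/n_i² = 1.000000000 − 0.083333331 = 0.916666669 → n_i = 1.044  (not an integer) ✗
  n_f = 2: 1/n_i² = 0.250000000 − 0.083333331 = 0.166666669 → n_i = 2.449  (not an integer) ✗
  n_f = 3: 1/n_i² = 0.111111111 − 0.083333331 = 0.027777780 → n_i = 6.000  → integer, n_i = 6 ✓

Only n_f = 3 gives an integer upper level, n_i = 6.

The transition is from n = 6 to n = 3 (emission).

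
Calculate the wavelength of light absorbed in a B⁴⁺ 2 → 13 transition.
14.934 nm

First, find the transition energy using E_n = -13.6057 Z² / n² eV:
E_2 = -13.6057 × 5² / 2² = -85.03563 eV
E_13 = -13.6057 × 5² / 13² = -2.01268 eV

Photon energy: |ΔE| = |E_13 - E_2| = 83.02295 eV

Convert to wavelength using E = hc/λ with hc = 1239.84 eV·nm:
λ = hc/E = 1239.84 eV·nm / 83.02295 eV
λ = 14.934 nm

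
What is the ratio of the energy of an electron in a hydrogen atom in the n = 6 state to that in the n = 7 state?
1.3611

Using E_n = -13.6057 Z² / n² eV with Z = 1:

E_6 = -13.6057 / 6² = -13.6057 / 36 = -0.3779361111 eV
E_7 = -13.6057 / 7² = -13.6057 / 49 = -0.2776673469 eV

The ratio is:
E_6/E_7 = (-0.3779361111) / (-0.2776673469)
E_6/E_7 = (-13.6057/36) / (-13.6057/49)
E_6/E_7 = 49/36
E_6/E_7 = 1.3611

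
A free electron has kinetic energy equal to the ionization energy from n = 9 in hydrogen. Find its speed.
2.431e+05 m/s (or 0.08% of c)

The binding energy at n = 9 for hydrogen is:
E_9 = -13.6057/9² = -0.1679716 eV
|E_9| = 0.1679716 eV

Convert to Joules:
KE = 0.1679716 eV × (1.602177 × 10⁻¹⁹ J/eV) = 2.69120e-20 J

Using KE = ½mv²:
v = √(2·KE/m_e)
v = √(2 × 2.69120e-20 J / 9.10938 × 10⁻³¹ kg)
v = 2.431e+05 m/s

This is approximately 0.08% the speed of light.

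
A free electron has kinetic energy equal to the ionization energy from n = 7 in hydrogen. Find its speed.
3.13e+05 m/s (or 0.10% of c)

The binding energy at n = 7 for hydrogen is:
E_7 = -13.6057/7² = -0.277667 eV
|E_7| = 0.277667 eV

Convert to Joules:
KE = 0.277667 eV × (1.602177 × 10⁻¹⁹ J/eV) = 4.4487e-20 J

Using KE = ½mv²:
v = √(2·KE/m_e)
v = √(2 × 4.4487e-20 J / 9.10938 × 10⁻³¹ kg)
v = 3.13e+05 m/s

This is approximately 0.10% the speed of light.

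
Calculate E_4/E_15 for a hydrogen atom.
14.0625

Using E_n = -13.6057 Z² / n² eV with Z = 1:

E_4 = -13.6057 / 4² = -13.6057 / 16 = -0.850356250 eV
E_15 = -13.6057 / 15² = -13.6057 / 225 = -0.060469778 eV

The ratio is:
E_4/E_15 = (-0.850356250) / (-0.060469778)
E_4/E_15 = (-13.6057/16) / (-13.6057/225)
E_4/E_15 = 225/16
E_4/E_15 = 14.0625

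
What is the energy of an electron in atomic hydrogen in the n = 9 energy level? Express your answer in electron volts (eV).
-0.168 eV

The energy levels of a hydrogen-like atom are given by:
E_n = -13.6057 eV / n²

For n = 9:
E_9 = -13.6057 eV / 9²
E_9 = -13.6057 eV / 81
E_9 = -0.168 eV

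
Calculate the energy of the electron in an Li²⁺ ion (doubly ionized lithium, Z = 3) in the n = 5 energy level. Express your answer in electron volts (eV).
-4.90 eV

The energy levels of a hydrogen-like atom are given by:
E_n = -13.6057 Z² / n² eV  (with Z = 3 for Li²⁺)

For n = 5:
E_5 = -13.6057 × 3² / 5²
E_5 = -13.6057 × 9 / 25
E_5 = -4.90 eV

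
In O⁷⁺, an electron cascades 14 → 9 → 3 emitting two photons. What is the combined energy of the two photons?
92.308967 eV

The energy levels of O⁷⁺ are E_n = -13.6057 × 8² / n² eV.

First transition (14 → 9):
ΔE₁ = |E_9 - E_14|
ΔE₁ = |-10.750182716049 - (-4.442677551020)| = 6.307505165 eV

Second transition (9 → 3):
ΔE₂ = |E_3 - E_9|
ΔE₂ = |-96.751644444444 - (-10.750182716049)| = 86.001461728 eV

Total energy released:
E_total = ΔE₁ + ΔE₂ = 6.307505165 + 86.001461728 = 92.308967 eV

Note: This equals the direct transition 14 → 3: 92.308967 eV ✓
Energy is conserved regardless of the path taken.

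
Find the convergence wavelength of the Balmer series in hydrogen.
364.506053 nm

The series limit corresponds to the transition from n = ∞ to n = 2.
This is the highest energy (shortest wavelength) transition in the Balmer series.

E_∞ = 0 eV
E_2 = -13.6057 / 2² = -3.4014250000 eV

Energy at series limit:
ΔE = E_∞ - E_2 = 0 - (-3.4014250000) = 3.4014250000 eV
λ = hc/E = 1239.84 eV·nm / 3.4014250000 eV = 364.506053 nm

This energy equals the ionization energy from the n = 2 state of hydrogen.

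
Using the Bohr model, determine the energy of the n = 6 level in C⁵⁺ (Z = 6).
-13.605700 eV

For hydrogen-like ions, the energy levels scale with Z²:
E_n = -13.6057 Z² / n² eV

For C⁵⁺ (Z = 6) at n = 6:
E_6 = -13.6057 × 6² / 6²
E_6 = -13.6057 × 36 / 36
E_6 = -489.8052 / 36
E_6 = -13.605700 eV

The energy is 36 times more negative than hydrogen at the same n due to the stronger nuclear charge.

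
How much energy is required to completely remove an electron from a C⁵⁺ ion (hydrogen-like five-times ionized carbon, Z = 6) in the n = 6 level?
13.61 eV

The ionization energy is the energy needed to remove the electron completely (n → ∞).

For a hydrogen-like ion with Z = 6, E_n = -13.6057 Z² / n² eV.

At n = 6: E_6 = -13.6057 × 6² / 6² = -13.60570 eV
At n = ∞: E_∞ = 0 eV

Ionization energy = E_∞ - E_6 = 0 - (-13.60570) = 13.60570 eV
Ionization energy ≈ 13.61 eV

This is also called the binding energy of the electron in state n = 6.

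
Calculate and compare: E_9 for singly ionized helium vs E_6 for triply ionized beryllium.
Be³⁺ at n = 6 (E = -6.05 eV)

Using E_n = -13.6057 Z² / n² eV:

He⁺ (Z = 2) at n = 9:
E = -13.6057 × 2² / 9² = -13.6057 × 4 / 81 = -0.67189 eV

Be³⁺ (Z = 4) at n = 6:
E = -13.6057 × 4² / 6² = -13.6057 × 16 / 36 = -6.04698 eV

Since -6.04698 eV < -0.67189 eV,
Be³⁺ at n = 6 is more tightly bound (requires more energy to ionize).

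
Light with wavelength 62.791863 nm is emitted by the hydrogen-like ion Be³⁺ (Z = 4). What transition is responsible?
n = 7 → n = 3

First, find the photon energy from the wavelength (hc = 1239.84 eV·nm):
E = hc/λ = 1239.84 eV·nm / 62.791863 nm = 19.745234 eV

The energy levels of Be³⁺ satisfy E_n = -13.6057 × 4² / n² eV, so an emission n_i → n_f releases
ΔE = 13.6057 × 4² × (1/n_f² − 1/n_i²) eV.

Setting ΔE equal to the photon energy:
1/n_f² − 1/n_i² = 19.745234 / (13.6057 × 4²) = 0.090702950

Since 1/n_i² must be positive, we need 1/n_f² > 0.090702950, i.e. n_f ≤ 3. For each allowed n_f, solve n_i = (1/n_f² − 0.090702950)^(−1/2) and check whether it is a whole number:
  n_f = 1: 1/n_i² = 1.000000000 − 0.090702950 = 0.909297050 → n_i = 1.049  (not an integer) ✗
  n_f = 2: 1/n_i² = 0.250000000 − 0.090702950 = 0.159297050 → n_i = 2.506  (not an integer) ✗
  n_f = 3: 1/n_i² = 0.111111111 − 0.090702950 = 0.020408161 → n_i = 7.000  → integer, n_i = 7 ✓

Only n_f = 3 gives an integer upper level, n_i = 7.

The transition is from n = 7 to n = 3 (emission).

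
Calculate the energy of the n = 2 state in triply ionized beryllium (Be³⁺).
-54.4228 eV

For hydrogen-like ions, the energy levels scale with Z²:
E_n = -13.6057 Z² / n² eV

For Be³⁺ (Z = 4) at n = 2:
E_2 = -13.6057 × 4² / 2²
E_2 = -13.6057 × 16 / 4
E_2 = -217.6912 / 4
E_2 = -54.4228 eV

The energy is 16 times more negative than hydrogen at the same n due to the stronger nuclear charge.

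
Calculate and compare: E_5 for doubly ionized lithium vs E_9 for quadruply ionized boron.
Li²⁺ at n = 5 (E = -4.89805 eV)

Using E_n = -13.6057 Z² / n² eV:

Li²⁺ (Z = 3) at n = 5:
E = -13.6057 × 3² / 5² = -13.6057 × 9 / 25 = -4.89805200 eV

B⁴⁺ (Z = 5) at n = 9:
E = -13.6057 × 5² / 9² = -13.6057 × 25 / 81 = -4.19929012 eV

Since -4.89805200 eV < -4.19929012 eV,
Li²⁺ at n = 5 is more tightly bound (requires more energy to ionize).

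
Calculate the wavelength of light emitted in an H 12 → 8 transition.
10497.7743 nm

First, find the transition energy using E_n = -13.6057 / n² eV:
E_12 = -13.6057 / 12² = -0.09448402778 eV
E_8 = -13.6057 / 8² = -0.21258906250 eV

Photon energy: |ΔE| = |E_8 - E_12| = 0.11810503472 eV

Convert to wavelength using E = hc/λ with hc = 1239.84 eV·nm:
λ = hc/E = 1239.84 eV·nm / 0.11810503472 eV
λ = 10497.7743 nm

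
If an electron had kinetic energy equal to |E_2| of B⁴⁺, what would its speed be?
5.47e+06 m/s (or 1.824325% of c)

The binding energy at n = 2 for B⁴⁺ is:
E_2 = -13.6057 × 5²/2² = -85.03562500 eV
|E_2| = 85.03562500 eV

Convert to Joules:
KE = 85.03562500 eV × (1.602177 × 10⁻¹⁹ J/eV) = 1.3624e-17 J

Using KE = ½mv²:
v = √(2·KE/m_e)
v = √(2 × 1.3624e-17 J / 9.10938 × 10⁻³¹ kg)
v = 5.47e+06 m/s

This is approximately 1.824325% the speed of light.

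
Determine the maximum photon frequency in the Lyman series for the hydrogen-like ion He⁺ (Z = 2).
1.32e+16 Hz

The series limit corresponds to the transition from n = ∞ to n = 1.
This is the highest energy (shortest wavelength) transition in the Lyman series.

E_∞ = 0 eV
E_1 = -13.6057 × 2² / 1² = -54.4228000 eV

Energy at series limit:
ΔE = E_∞ - E_1 = 0 - (-54.4228000) = 54.4228000 eV
E = 54.4228000 eV × (1.602177 × 10⁻¹⁹ J/eV) = 8.7195e-18 J
f = E/h = 8.7195e-18 J / (6.62607 × 10⁻³⁴ J·s) = 1.32e+16 Hz

This energy equals the ionization energy from the n = 1 state of He⁺.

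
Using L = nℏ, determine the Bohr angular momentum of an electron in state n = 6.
6.3274e-34 J·s (or 6ℏ)

In the Bohr model, angular momentum is quantized:
L = nℏ

where ℏ = h/(2π) = 1.054572e-34 J·s

For n = 6:
L = 6 × 1.054572e-34 J·s
L = 6.3274e-34 J·s

This can also be written as L = 6ℏ.
The angular momentum is an integer multiple of the reduced Planck constant.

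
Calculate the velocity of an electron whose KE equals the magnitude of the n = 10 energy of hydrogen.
2.1877e+05 m/s (or 0.072974% of c)

The binding energy at n = 10 for hydrogen is:
E_10 = -13.6057/10² = -0.13605700 eV
|E_10| = 0.13605700 eV

Convert to Joules:
KE = 0.13605700 eV × (1.602177 × 10⁻¹⁹ J/eV) = 2.179874e-20 J

Using KE = ½mv²:
v = √(2·KE/m_e)
v = √(2 × 2.179874e-20 J / 9.10938 × 10⁻³¹ kg)
v = 2.1877e+05 m/s

This is approximately 0.072974% the speed of light.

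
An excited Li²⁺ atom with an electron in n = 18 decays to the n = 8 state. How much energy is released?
1.5354 eV

The energy levels are E_n = -13.6057 Z² eV / n².

Energy at n = 18: E_18 = -13.6057 × 3² / 18² = -0.3779361 eV
Energy at n = 8: E_8 = -13.6057 × 3² / 8² = -1.9133016 eV

For emission (electron falling to lower state), the photon energy is:
E_photon = E_18 - E_8 = |-0.3779361 - (-1.9133016)|
E_photon = 1.5354 eV

This energy is carried away by the emitted photon.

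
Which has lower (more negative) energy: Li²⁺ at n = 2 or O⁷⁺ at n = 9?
Li²⁺ at n = 2 (E = -30.612825 eV)

Using E_n = -13.6057 Z² / n² eV:

Li²⁺ (Z = 3) at n = 2:
E = -13.6057 × 3² / 2² = -13.6057 × 9 / 4 = -30.612825000 eV

O⁷⁺ (Z = 8) at n = 9:
E = -13.6057 × 8² / 9² = -13.6057 × 64 / 81 = -10.750182716 eV

Since -30.612825000 eV < -10.750182716 eV,
Li²⁺ at n = 2 is more tightly bound (requires more energy to ionize).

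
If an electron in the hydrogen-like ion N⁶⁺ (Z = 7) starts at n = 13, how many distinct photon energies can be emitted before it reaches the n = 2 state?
66

The electron can occupy levels n = 2, 3, ..., 13 during de-excitation — that is m = 13 - 2 + 1 = 12 distinct levels.

The number of distinct spectral lines equals the number of ways to choose 2 of these m levels (each pair gives one possible emission transition):

Number of lines = m(m-1)/2 = 12×11/2 = 66

These correspond to all possible transitions between the 12 levels:
13 → 12, 13 → 11, 13 → 10, 13 → 9, 13 → 8, 13 → 7, 13 → 6, 13 → 5...

Each transition produces a photon with a unique energy (and thus wavelength). This count does not depend on Z.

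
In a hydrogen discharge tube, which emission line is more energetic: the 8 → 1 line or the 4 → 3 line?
8 → 1

Calculate the energy for each transition:

Transition 8 → 1:
ΔE₁ = |E_1 - E_8| = |-13.6057/1² - (-13.6057/8²)|
ΔE₁ = |-13.60570000 - (-0.21258906)| = 13.39311 eV

Transition 4 → 3:
ΔE₂ = |E_3 - E_4| = |-13.6057/3² - (-13.6057/4²)|
ΔE₂ = |-1.51174444 - (-0.85035625)| = 0.66139 eV

Since 13.39311 eV > 0.66139 eV, the transition 8 → 1 emits the more energetic photon.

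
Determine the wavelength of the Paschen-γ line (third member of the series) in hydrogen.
1093.518 nm

The lines of a series are numbered from the longest wavelength (smallest ΔE) outward; the third line is the transition from n = n_f + 3 to n_f.
The Paschen series has all transitions ending at n_f = 3.

For H, the third line (γ-line) is the jump from n = 6 to n = 3:
E_6 = -13.6057 / 6² = -0.37793611 eV
E_3 = -13.6057 / 3² = -1.51174444 eV
ΔE = E_6 - E_3 = 1.13380833 eV

λ = hc/E = 1239.84 eV·nm / 1.13380833 eV
λ = 1093.518 nm

This is the γ-line of the Paschen series in H.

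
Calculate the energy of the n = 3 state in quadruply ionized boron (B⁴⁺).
-37.79361 eV

For hydrogen-like ions, the energy levels scale with Z²:
E_n = -13.6057 Z² / n² eV

For B⁴⁺ (Z = 5) at n = 3:
E_3 = -13.6057 × 5² / 3²
E_3 = -13.6057 × 25 / 9
E_3 = -340.1425 / 9
E_3 = -37.79361 eV

The energy is 25 times more negative than hydrogen at the same n due to the stronger nuclear charge.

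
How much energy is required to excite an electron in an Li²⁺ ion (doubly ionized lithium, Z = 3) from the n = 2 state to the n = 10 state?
29.388312 eV

The energy levels of a hydrogen-like atom are E_n = -13.6057 Z² eV / n².

Energy at n = 2: E_2 = -13.6057 × 3² / 2² = -30.612825000 eV
Energy at n = 10: E_10 = -13.6057 × 3² / 10² = -1.224513000 eV

The excitation energy is the difference:
ΔE = E_10 - E_2
ΔE = -1.224513000 - (-30.612825000)
ΔE = 29.388312 eV

Since this is positive, energy must be absorbed (photon absorption).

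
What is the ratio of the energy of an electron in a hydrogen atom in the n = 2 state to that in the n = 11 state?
30.250000

Using E_n = -13.6057 Z² / n² eV with Z = 1:

E_2 = -13.6057 / 2² = -13.6057 / 4 = -3.401425000000 eV
E_11 = -13.6057 / 11² = -13.6057 / 121 = -0.112443801653 eV

The ratio is:
E_2/E_11 = (-3.401425000000) / (-0.112443801653)
E_2/E_11 = (-13.6057/4) / (-13.6057/121)
E_2/E_11 = 121/4
E_2/E_11 = 30.250000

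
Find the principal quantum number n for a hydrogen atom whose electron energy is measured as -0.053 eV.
n = 16

The exact energy levels follow E_n = -13.6057 eV / n².

The measured value (-0.053 eV) is reported to only 2 significant figures, so we must test candidate n values and see which one matches to that precision.

Candidate energies:
  n = 14:  E = -13.6057/14² = -0.06942 eV
  n = 15:  E = -13.6057/15² = -0.06047 eV
  n = 16:  E = -13.6057/16² = -0.05315 eV  ← matches
  n = 17:  E = -13.6057/17² = -0.04708 eV
  n = 18:  E = -13.6057/18² = -0.04199 eV

Checking against the measurement of -0.053 eV (2 sig figs), only n = 16 agrees:
E_16 = -0.05315 eV, which rounds to -0.053 eV ✓

Therefore n = 16.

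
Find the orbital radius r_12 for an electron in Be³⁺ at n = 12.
1.905038 nm (or 19.050380 Å)

The Bohr radius formula is:
r_n = n² a₀ / Z

where a₀ = 0.052917721 nm is the Bohr radius.

For Be³⁺ (Z = 4) at n = 12:
r_12 = 12² × 0.052917721 nm / 4
r_12 = 144 × 0.052917721 nm / 4
r_12 = 7.6201518 nm / 4
r_12 = 1.905038 nm

The electron orbits at approximately 1.905038 nm from the nucleus.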